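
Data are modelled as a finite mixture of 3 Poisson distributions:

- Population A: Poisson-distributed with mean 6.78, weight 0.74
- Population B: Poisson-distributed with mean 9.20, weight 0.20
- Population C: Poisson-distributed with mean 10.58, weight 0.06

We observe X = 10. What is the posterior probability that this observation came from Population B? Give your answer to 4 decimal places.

0.3057

By Bayes' theorem, P(k | x) = π_k f_k(x) / Σ_j π_j f_j(x).
Evaluate each component's likelihood at the observed value:
  p_A = 0.0642713
  p_B = 0.12095
  p_C = 0.1231
Prior × likelihood for each component:
  π_A·p_A = 0.74 × 0.0642713 = 0.0475608
  π_B·p_B = 0.20 × 0.12095 = 0.02419
  π_C·p_C = 0.06 × 0.1231 = 0.007386
Normaliser: 0.0475608 + 0.02419 + 0.007386 = 0.0791368
So the posterior for Population B is 0.02419 / 0.0791368 ≈ 0.3057.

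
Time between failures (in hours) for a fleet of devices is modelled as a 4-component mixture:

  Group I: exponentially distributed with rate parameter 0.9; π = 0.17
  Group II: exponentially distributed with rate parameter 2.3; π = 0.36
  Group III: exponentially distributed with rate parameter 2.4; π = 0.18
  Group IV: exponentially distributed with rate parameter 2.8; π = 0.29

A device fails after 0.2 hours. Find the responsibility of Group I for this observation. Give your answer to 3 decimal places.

0.092

By Bayes' theorem, P(k | x) = π_k f_k(x) / Σ_j π_j f_j(x).
Exponential densities:
  p_I = 0.751743
  p_II = 1.45195
  p_III = 1.48508
  p_IV = 1.59939
Unnormalised posteriors:
  π_I·p_I = 0.17 × 0.751743 = 0.127796
  π_II·p_II = 0.36 × 1.45195 = 0.522703
  π_III·p_III = 0.18 × 1.48508 = 0.267314
  π_IV·p_IV = 0.29 × 1.59939 = 0.463822
Sum: 0.127796 + 0.522703 + 0.267314 + 0.463822 = 1.38164
Responsibility of Group I: 0.127796 / 1.38164 ≈ 0.092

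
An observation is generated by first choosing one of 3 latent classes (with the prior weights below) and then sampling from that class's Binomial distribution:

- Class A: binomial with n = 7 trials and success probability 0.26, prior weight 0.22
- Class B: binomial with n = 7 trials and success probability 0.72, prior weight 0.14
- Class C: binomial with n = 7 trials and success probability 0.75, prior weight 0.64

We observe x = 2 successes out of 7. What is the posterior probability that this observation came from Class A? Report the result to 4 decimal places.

P(component k | x) = P(Z=k)·f_k(x) / marginal(x), where marginal(x) = Σ_j P(Z=j)·f_j(x).
Component likelihoods at x = 2 successes out of 7:
  f_A = 0.31501
  f_B = 0.0187359
  f_C = 0.0115356
Prior × likelihood for each component:
  P(Z=A)·f_A = 0.22 × 0.31501 = 0.0693022
  P(Z=B)·f_B = 0.14 × 0.0187359 = 0.00262303
  P(Z=C)·f_C = 0.64 × 0.0115356 = 0.00738281
Sum: 0.0693022 + 0.00262303 + 0.00738281 = 0.0793081
Responsibility of Class A: 0.0693022 / 0.0793081 ≈ 0.8738

0.8738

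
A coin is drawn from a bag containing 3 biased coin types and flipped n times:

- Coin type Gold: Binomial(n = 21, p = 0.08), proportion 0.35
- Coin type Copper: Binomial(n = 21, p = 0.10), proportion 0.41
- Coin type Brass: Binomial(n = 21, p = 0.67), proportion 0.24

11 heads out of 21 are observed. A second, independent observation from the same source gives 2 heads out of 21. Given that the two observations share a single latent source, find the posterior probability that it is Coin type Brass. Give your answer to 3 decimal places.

0.007

Apply Bayes' rule: the posterior for each component is proportional to its prior times its likelihood at x.
Since both observations come from the same component, the likelihood for component k is f_k(x₁)·f_k(x₂).
  L_Gold = [1.31611e-07] × [0.275656] = 3.62795e-08
  L_Copper = [1.22984e-06] × [0.283679] = 3.48881e-07
  L_Brass = [0.0659762] × [6.70091e-08] = 4.42101e-09
Prior × likelihood for each component:
  w_Gold·L_Gold = 0.35 × 3.62795e-08 = 1.26978e-08
  w_Copper·L_Copper = 0.41 × 3.48881e-07 = 1.43041e-07
  w_Brass·L_Brass = 0.24 × 4.42101e-09 = 1.06104e-09
Denominator: 1.26978e-08 + 1.43041e-07 + 1.06104e-09 = 1.568e-07
P(Coin type Brass | x) = 1.06104e-09 / 1.568e-07 ≈ 0.007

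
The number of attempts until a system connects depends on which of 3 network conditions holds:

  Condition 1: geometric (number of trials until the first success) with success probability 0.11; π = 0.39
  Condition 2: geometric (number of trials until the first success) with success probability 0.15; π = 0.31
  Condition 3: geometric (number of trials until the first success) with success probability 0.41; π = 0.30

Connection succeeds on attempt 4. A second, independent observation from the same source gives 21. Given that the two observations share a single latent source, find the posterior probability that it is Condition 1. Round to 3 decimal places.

The responsibility of component k is w_k f_k(x) divided by Σ_j w_j f_j(x).
Since both observations come from the same component, the likelihood for component k is f_k(x₁)·f_k(x₂).
  f_1 = [0.11·(1−0.11)^3 = 0.11·0.704969 = 0.0775466] × [0.0106953] = 0.000829384
  f_2 = [0.15·(1−0.15)^3 = 0.15·0.614125 = 0.0921187] × [0.00581393] = 0.000535572
  f_3 = [0.41·(1−0.41)^3 = 0.41·0.205379 = 0.0842054] × [1.07109e-05] = 9.01912e-07
Weight by the priors:
  w_1·f_1 = 0.39 × 0.000829384 = 0.00032346
  w_2·f_2 = 0.31 × 0.000535572 = 0.000166027
  w_3·f_3 = 0.30 × 9.01912e-07 = 2.70573e-07
Evidence: 0.00032346 + 0.000166027 + 2.70573e-07 = 0.000489758
Responsibility of Condition 1: 0.00032346 / 0.000489758 ≈ 0.660

0.660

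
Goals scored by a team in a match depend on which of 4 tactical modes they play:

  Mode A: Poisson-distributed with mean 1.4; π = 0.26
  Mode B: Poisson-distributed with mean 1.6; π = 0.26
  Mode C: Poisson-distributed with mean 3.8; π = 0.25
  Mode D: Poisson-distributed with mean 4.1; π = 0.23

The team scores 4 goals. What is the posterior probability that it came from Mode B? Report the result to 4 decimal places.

0.1214

P(component k | x) = P(Z=k)·f_k(x) / marginal(x), where marginal(x) = Σ_j P(Z=j)·f_j(x).
Component likelihoods at x = 4 goals:
  p_A = e^(−1.4)·1.4^4/4! = 0.039472
  p_B = e^(−1.6)·1.6^4/4! = 0.0551312
  p_C = e^(−3.8)·3.8^4/4! = 0.194359
  p_D = e^(−4.1)·4.1^4/4! = 0.195127
Weight by the priors:
  P(Z=A)·p_A = 0.26 × 0.039472 = 0.0102627
  P(Z=B)·p_B = 0.26 × 0.0551312 = 0.0143341
  P(Z=C)·p_C = 0.25 × 0.194359 = 0.0485897
  P(Z=D)·p_D = 0.23 × 0.195127 = 0.0448792
Evidence: 0.0102627 + 0.0143341 + 0.0485897 + 0.0448792 = 0.118066
Responsibility of Mode B: 0.0143341 / 0.118066 ≈ 0.1214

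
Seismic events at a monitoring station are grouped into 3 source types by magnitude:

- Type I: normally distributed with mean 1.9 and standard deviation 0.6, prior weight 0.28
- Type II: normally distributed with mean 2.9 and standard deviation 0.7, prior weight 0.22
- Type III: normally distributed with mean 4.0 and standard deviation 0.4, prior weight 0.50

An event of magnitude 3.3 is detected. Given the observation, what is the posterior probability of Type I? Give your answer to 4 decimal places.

0.0540

P(component k | x) = w_k·f_k(x) / marginal(x), where marginal(x) = Σ_j w_j·f_j(x).
Evaluate each component's likelihood at the observed value:
  f_I = 0.0437031
  f_II = 0.484068
  f_III = 0.215693
Multiply by the mixture weights:
  w_I·f_I = 0.28 × 0.0437031 = 0.0122369
  w_II·f_II = 0.22 × 0.484068 = 0.106495
  w_III·f_III = 0.50 × 0.215693 = 0.107847
Evidence: 0.0122369 + 0.106495 + 0.107847 = 0.226579
P(Type I | data) = 0.0122369 / 0.226579 ≈ 0.0540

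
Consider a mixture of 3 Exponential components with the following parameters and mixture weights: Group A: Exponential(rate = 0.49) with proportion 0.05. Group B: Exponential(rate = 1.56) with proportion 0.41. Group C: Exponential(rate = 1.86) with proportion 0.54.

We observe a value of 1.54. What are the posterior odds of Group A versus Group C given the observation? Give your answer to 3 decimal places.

The posterior odds equal the prior odds times the likelihood ratio: (π_i/π_j)·(f_i(x)/f_j(x)).
Component likelihoods at x = 1.54:
  f_A = 0.230397
  f_B = 0.141181
  f_C = 0.106052
Odds = (0.05/0.54) × (0.230397/0.106052) = 0.0925926 × 2.17249 ≈ 0.201

0.201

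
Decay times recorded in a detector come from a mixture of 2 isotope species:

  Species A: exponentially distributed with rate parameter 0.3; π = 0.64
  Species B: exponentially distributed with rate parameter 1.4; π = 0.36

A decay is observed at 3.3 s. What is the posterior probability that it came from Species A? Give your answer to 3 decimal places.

0.935

Apply Bayes' rule: the posterior for each component is proportional to its prior times its likelihood at x.
Exponential densities:
  L_A = 0.111473
  L_B = 0.0137939
Weight by the priors:
  π_A·L_A = 0.64 × 0.111473 = 0.0713427
  π_B·L_B = 0.36 × 0.0137939 = 0.00496581
Evidence: 0.0713427 + 0.00496581 = 0.0763085
Responsibility of Species A: 0.0713427 / 0.0763085 ≈ 0.935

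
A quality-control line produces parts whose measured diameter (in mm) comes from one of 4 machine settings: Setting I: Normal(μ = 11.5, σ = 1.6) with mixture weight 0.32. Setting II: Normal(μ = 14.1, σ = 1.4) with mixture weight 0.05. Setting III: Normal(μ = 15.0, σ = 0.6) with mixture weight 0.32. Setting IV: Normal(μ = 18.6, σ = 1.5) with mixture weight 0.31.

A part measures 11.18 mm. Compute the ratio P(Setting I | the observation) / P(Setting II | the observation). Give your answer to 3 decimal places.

48.321

Since P(k|x) ∝ P(Z=k) f_k(x), the posterior odds are P(Z=i) f_i(x) / (P(Z=j) f_j(x)).
Normal densities:
  p_I = (1/(1.6·√(2π)))·exp(−(11.18−11.5)²/(2·1.6²)) = 0.249339·exp(-0.02000) = 0.244402
  p_II = (1/(1.4·√(2π)))·exp(−(11.18−14.1)²/(2·1.4²)) = 0.284959·exp(-2.17510) = 0.0323703
  p_III = (1/(0.6·√(2π)))·exp(−(11.18−15.0)²/(2·0.6²)) = 0.664904·exp(-20.26722) = 1.0491e-09
  p_IV = (1/(1.5·√(2π)))·exp(−(11.18−18.6)²/(2·1.5²)) = 0.265962·exp(-12.23476) = 1.29221e-06
Odds = (0.32/0.05) × (0.244402/0.0323703) = 6.4 × 7.55017 ≈ 48.321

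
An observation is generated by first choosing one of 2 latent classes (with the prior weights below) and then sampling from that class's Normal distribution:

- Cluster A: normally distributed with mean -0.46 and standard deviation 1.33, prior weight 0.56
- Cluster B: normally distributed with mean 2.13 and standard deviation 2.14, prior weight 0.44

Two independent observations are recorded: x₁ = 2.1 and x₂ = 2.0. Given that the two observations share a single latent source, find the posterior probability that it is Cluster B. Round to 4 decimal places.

0.9144

Posterior ∝ prior × likelihood, so P(k | x) ∝ π_k f_k(x); normalise over all components.
Since both observations come from the same component, the likelihood for component k is f_k(x₁)·f_k(x₂).
  f_A = [0.0470489] × [0.0542218] = 0.00255108
  f_B = [0.186403] × [0.186078] = 0.0346855
Weight by the priors:
  π_A·f_A = 0.56 × 0.00255108 = 0.0014286
  π_B·f_B = 0.44 × 0.0346855 = 0.0152616
Sum: 0.0014286 + 0.0152616 = 0.0166902
So the posterior for Cluster B is 0.0152616 / 0.0166902 ≈ 0.9144.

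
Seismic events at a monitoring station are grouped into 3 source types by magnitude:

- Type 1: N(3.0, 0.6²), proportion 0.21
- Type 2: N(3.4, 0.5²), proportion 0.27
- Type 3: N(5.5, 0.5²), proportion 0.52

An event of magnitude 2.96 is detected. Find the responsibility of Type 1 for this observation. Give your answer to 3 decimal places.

Posterior ∝ prior × likelihood, so P(k | x) ∝ π_k f_k(x); normalise over all components.
Component likelihoods at x = 2.96:
  p_1 = 0.663428
  p_2 = 0.541728
  p_3 = 1.98679e-06
Multiply by the mixture weights:
  π_1·p_1 = 0.21 × 0.663428 = 0.13932
  π_2·p_2 = 0.27 × 0.541728 = 0.146267
  π_3·p_3 = 0.52 × 1.98679e-06 = 1.03313e-06
Normaliser: 0.13932 + 0.146267 + 1.03313e-06 = 0.285587
P(Type 1 | data) ≈ 0.488

0.488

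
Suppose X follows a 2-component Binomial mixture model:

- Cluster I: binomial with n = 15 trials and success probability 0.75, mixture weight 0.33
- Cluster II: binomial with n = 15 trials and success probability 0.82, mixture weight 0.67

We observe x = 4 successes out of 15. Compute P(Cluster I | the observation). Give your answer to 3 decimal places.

By Bayes' theorem, P(k | x) = P(Z=k) f_k(x) / Σ_j P(Z=j) f_j(x).
Evaluate each component's likelihood at the observed value:
  p_I = C(15,4)·0.75^4·0.25^11 = 1365·0.316406·2.38419e-07 = 0.000102972
  p_II = C(15,4)·0.82^4·0.18^11 = 1365·0.452122·6.42684e-09 = 3.9663e-06
Unnormalised posteriors:
  P(Z=I)·p_I = 0.33 × 0.000102972 = 3.39807e-05
  P(Z=II)·p_II = 0.67 × 3.9663e-06 = 2.65742e-06
Normaliser: 3.39807e-05 + 2.65742e-06 = 3.66381e-05
P(Cluster I | 4 successes out of 15) ≈ 0.927

0.927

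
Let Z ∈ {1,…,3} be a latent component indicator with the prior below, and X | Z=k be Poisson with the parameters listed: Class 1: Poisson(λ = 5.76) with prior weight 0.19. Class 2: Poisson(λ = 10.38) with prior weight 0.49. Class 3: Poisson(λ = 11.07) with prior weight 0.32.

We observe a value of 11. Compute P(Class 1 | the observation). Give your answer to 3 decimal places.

0.035

Posterior ∝ prior × likelihood, so P(k | x) ∝ P(Z=k) f_k(x); normalise over all components.
Evaluate each component's likelihood at the observed value:
  L_1 = e^(−5.76)·5.76^11/11! = 0.0182791
  L_2 = e^(−10.38)·10.38^11/11! = 0.11723
  L_3 = e^(−11.07)·11.07^11/11! = 0.119352
Weight by the priors:
  P(Z=1)·L_1 = 0.19 × 0.0182791 = 0.00347303
  P(Z=2)·L_2 = 0.49 × 0.11723 = 0.0574427
  P(Z=3)·L_3 = 0.32 × 0.119352 = 0.0381925
Sum: 0.00347303 + 0.0574427 + 0.0381925 = 0.0991082
So the posterior for Class 1 is 0.00347303 / 0.0991082 ≈ 0.035.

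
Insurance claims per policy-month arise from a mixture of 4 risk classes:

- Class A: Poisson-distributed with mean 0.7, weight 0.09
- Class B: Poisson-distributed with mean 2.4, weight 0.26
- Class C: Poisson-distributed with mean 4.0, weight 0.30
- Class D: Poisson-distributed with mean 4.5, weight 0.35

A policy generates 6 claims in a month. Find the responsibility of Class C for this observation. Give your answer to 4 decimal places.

P(component k | x) = w_k·f_k(x) / marginal(x), where marginal(x) = Σ_j w_j·f_j(x).
Poisson probabilities:
  p_A = e^(−0.7)·0.7^6/6! = 8.11427e-05
  p_B = e^(−2.4)·2.4^6/6! = 0.0240784
  p_C = e^(−4.0)·4.0^6/6! = 0.104196
  p_D = e^(−4.5)·4.5^6/6! = 0.12812
Prior × likelihood for each component:
  w_A·p_A = 0.09 × 8.11427e-05 = 7.30285e-06
  w_B·p_B = 0.26 × 0.0240784 = 0.00626039
  w_C·p_C = 0.30 × 0.104196 = 0.0312587
  w_D·p_D = 0.35 × 0.12812 = 0.0448421
Marginal: 7.30285e-06 + 0.00626039 + 0.0312587 + 0.0448421 = 0.0823684
So the posterior for Class C is 0.0312587 / 0.0823684 ≈ 0.3795.

0.3795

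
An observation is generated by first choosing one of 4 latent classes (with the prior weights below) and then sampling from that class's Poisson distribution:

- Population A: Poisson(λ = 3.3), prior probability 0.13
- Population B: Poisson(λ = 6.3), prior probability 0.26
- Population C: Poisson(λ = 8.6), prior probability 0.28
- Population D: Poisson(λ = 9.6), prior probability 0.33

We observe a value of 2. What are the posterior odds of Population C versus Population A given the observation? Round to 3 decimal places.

Only the two components matter; the odds are (P(Z=i) f_i(x)) / (P(Z=j) f_j(x)).
Evaluate each component's likelihood at the observed value:
  f_A = e^(−3.3)·3.3^2/2! = 0.200829
  f_B = e^(−6.3)·6.3^2/2! = 0.0364415
  f_C = e^(−8.6)·8.6^2/2! = 0.00680823
  f_D = e^(−9.6)·9.6^2/2! = 0.00312094
Odds = (0.28/0.13) × (0.00680823/0.200829) = 2.15385 × 0.0339007 ≈ 0.073

0.073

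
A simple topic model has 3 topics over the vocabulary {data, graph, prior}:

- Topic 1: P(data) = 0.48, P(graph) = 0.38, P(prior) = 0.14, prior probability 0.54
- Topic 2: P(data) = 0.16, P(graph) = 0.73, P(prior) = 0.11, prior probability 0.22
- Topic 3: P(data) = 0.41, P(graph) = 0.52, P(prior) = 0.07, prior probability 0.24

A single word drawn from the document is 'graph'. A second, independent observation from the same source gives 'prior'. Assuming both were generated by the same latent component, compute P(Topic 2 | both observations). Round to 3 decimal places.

0.320

By Bayes' theorem, P(k | x) = π_k f_k(x) / Σ_j π_j f_j(x).
Since both observations come from the same component, the likelihood for component k is f_k(x₁)·f_k(x₂).
  p_1 = [0.38] × [0.14] = 0.0532
  p_2 = [0.73] × [0.11] = 0.0803
  p_3 = [0.52] × [0.07] = 0.0364
Unnormalised posteriors:
  π_1·p_1 = 0.54 × 0.0532 = 0.028728
  π_2·p_2 = 0.22 × 0.0803 = 0.017666
  π_3·p_3 = 0.24 × 0.0364 = 0.008736
Marginal: 0.028728 + 0.017666 + 0.008736 = 0.05513
So the posterior for Topic 2 is 0.017666 / 0.05513 ≈ 0.320.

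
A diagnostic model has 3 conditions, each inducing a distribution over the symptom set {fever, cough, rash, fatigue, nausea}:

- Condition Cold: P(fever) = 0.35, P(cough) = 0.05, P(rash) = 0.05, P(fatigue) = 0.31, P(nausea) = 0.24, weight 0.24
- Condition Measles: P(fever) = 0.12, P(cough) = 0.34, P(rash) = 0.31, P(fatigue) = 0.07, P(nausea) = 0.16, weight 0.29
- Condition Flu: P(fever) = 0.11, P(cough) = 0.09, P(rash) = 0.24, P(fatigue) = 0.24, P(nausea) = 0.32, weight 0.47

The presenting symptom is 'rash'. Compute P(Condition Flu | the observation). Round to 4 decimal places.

0.5254

Apply Bayes' rule: the posterior for each component is proportional to its prior times its likelihood at x.
Evaluate each component's likelihood at the observed value:
  L_Cold = P(rash | comp) = 0.05
  L_Measles = P(rash | comp) = 0.31
  L_Flu = P(rash | comp) = 0.24
Weight by the priors:
  w_Cold·L_Cold = 0.24 × 0.05 = 0.012
  w_Measles·L_Measles = 0.29 × 0.31 = 0.0899
  w_Flu·L_Flu = 0.47 × 0.24 = 0.1128
Normaliser: 0.012 + 0.0899 + 0.1128 = 0.2147
P(Condition Flu | 'rash') ≈ 0.5254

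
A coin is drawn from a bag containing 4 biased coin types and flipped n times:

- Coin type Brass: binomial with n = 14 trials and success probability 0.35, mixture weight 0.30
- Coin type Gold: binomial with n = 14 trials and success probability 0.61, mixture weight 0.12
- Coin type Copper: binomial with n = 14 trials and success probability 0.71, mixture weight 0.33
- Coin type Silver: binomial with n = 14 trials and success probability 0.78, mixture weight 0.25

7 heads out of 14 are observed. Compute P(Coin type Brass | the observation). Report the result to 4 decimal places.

Apply Bayes' rule: the posterior for each component is proportional to its prior times its likelihood at x.
Evaluate each component's likelihood at the observed value:
  f_Brass = 0.108247
  f_Gold = 0.148016
  f_Copper = 0.0538445
  f_Silver = 0.0150372
Multiply by the mixture weights:
  π_Brass·f_Brass = 0.30 × 0.108247 = 0.0324742
  π_Gold·f_Gold = 0.12 × 0.148016 = 0.0177619
  π_Copper·f_Copper = 0.33 × 0.0538445 = 0.0177687
  π_Silver·f_Silver = 0.25 × 0.0150372 = 0.00375931
Marginal: 0.0324742 + 0.0177619 + 0.0177687 + 0.00375931 = 0.0717641
P(Coin type Brass | x) ≈ 0.4525

0.4525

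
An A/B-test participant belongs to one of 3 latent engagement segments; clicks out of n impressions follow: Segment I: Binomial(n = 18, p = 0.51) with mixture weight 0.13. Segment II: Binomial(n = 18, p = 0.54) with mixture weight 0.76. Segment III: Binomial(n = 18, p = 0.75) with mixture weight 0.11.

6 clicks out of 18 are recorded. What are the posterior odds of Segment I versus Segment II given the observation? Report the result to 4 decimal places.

0.2591

Only the two components matter; the odds are (π_i f_i(x)) / (π_j f_j(x)).
Component likelihoods at x = 6 clicks out of 18:
  L_I = C(18,6)·0.51^6·0.49^12 = 18564·0.0175963·0.000191581 = 0.0625814
  L_II = C(18,6)·0.54^6·0.46^12 = 18564·0.0247949·8.97623e-05 = 0.0413169
  L_III = C(18,6)·0.75^6·0.25^12 = 18564·0.177979·5.96046e-08 = 0.000196933
Odds = (0.13/0.76) × (0.0625814/0.0413169) = 0.171053 × 1.51467 ≈ 0.2591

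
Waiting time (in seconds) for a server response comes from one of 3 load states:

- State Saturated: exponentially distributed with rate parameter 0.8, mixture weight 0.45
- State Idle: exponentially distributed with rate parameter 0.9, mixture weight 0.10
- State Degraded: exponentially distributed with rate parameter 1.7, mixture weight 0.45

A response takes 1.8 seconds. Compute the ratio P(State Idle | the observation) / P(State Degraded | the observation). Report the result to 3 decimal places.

The posterior odds equal the prior odds times the likelihood ratio: (π_i/π_j)·(f_i(x)/f_j(x)).
Evaluate each component's likelihood at the observed value:
  p_Saturated = 0.189542
  p_Idle = 0.178109
  p_Degraded = 0.0797091
0.0178109 / 0.0358691 ≈ 0.497

0.497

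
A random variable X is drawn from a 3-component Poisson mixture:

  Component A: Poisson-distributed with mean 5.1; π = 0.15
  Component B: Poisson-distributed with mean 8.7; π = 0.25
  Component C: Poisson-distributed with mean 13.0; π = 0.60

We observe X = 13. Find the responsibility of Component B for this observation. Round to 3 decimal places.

0.142

Apply Bayes' rule: the posterior for each component is proportional to its prior times its likelihood at x.
Poisson probabilities:
  f_A = e^(−5.1)·5.1^13/13! = 0.00154607
  f_B = e^(−8.7)·8.7^13/13! = 0.0437631
  f_C = e^(−13.0)·13.0^13/13! = 0.10994
Multiply by the mixture weights:
  P(Z=A)·f_A = 0.15 × 0.00154607 = 0.000231911
  P(Z=B)·f_B = 0.25 × 0.0437631 = 0.0109408
  P(Z=C)·f_C = 0.60 × 0.10994 = 0.0659639
Sum: 0.000231911 + 0.0109408 + 0.0659639 = 0.0771366
P(Component B | the observation) = 0.0109408 / 0.0771366 ≈ 0.142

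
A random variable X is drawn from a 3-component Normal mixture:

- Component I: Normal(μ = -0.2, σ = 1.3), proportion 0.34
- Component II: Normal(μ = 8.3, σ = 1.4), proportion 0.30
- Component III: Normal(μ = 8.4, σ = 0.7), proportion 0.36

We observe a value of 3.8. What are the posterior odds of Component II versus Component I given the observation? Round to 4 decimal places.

Only the two components matter; the odds are (P(Z=i) f_i(x)) / (P(Z=j) f_j(x)).
Component likelihoods at x = 3.8:
  p_I = (1/(1.3·√(2π)))·exp(−(3.8−-0.2)²/(2·1.3²)) = 0.306879·exp(-4.73373) = 0.00269858
  p_II = (1/(1.4·√(2π)))·exp(−(3.8−8.3)²/(2·1.4²)) = 0.284959·exp(-5.16582) = 0.00162666
  p_III = (1/(0.7·√(2π)))·exp(−(3.8−8.4)²/(2·0.7²)) = 0.569918·exp(-21.59184) = 2.39109e-10
Odds = (0.30/0.34) × (0.00162666/0.00269858) = 0.882353 × 0.602784 ≈ 0.5319

0.5319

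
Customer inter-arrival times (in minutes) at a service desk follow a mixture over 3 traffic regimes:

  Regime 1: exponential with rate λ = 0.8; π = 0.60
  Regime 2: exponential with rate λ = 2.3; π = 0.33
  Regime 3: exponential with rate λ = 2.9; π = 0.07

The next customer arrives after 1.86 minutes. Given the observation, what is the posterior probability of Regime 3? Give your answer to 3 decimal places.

By Bayes' theorem, P(k | x) = w_k f_k(x) / Σ_j w_j f_j(x).
Component likelihoods at x = 1.86 minutes:
  p_1 = 0.8·e^(−0.8·1.86) = 0.8·e^(−1.4880) = 0.180659
  p_2 = 2.3·e^(−2.3·1.86) = 2.3·e^(−4.2780) = 0.0319019
  p_3 = 2.9·e^(−2.9·1.86) = 2.9·e^(−5.3940) = 0.0131769
Multiply by the mixture weights:
  w_1·p_1 = 0.60 × 0.180659 = 0.108395
  w_2·p_2 = 0.33 × 0.0319019 = 0.0105276
  w_3·p_3 = 0.07 × 0.0131769 = 0.000922384
Evidence: 0.108395 + 0.0105276 + 0.000922384 = 0.119845
P(Regime 3 | 1.86 minutes) = 0.000922384 / 0.119845 ≈ 0.008

0.008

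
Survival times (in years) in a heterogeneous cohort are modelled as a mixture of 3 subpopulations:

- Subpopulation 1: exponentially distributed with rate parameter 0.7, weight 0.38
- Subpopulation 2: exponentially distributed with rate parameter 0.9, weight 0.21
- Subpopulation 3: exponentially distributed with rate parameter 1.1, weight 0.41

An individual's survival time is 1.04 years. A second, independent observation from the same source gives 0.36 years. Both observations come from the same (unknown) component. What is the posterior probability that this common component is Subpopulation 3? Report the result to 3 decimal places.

0.474

Apply Bayes' rule: the posterior for each component is proportional to its prior times its likelihood at x.
Since both observations come from the same component, the likelihood for component k is f_k(x₁)·f_k(x₂).
  f_1 = [0.7·e^(−0.7·1.04) = 0.7·e^(−0.7280) = 0.338012] × [0.544071] = 0.183902
  f_2 = [0.9·e^(−0.9·1.04) = 0.9·e^(−0.9360) = 0.352974] × [0.650925] = 0.22976
  f_3 = [1.1·e^(−1.1·1.04) = 1.1·e^(−1.1440) = 0.350397] × [0.740307] = 0.259401
Weight by the priors:
  π_1·f_1 = 0.38 × 0.183902 = 0.0698829
  π_2·f_2 = 0.21 × 0.22976 = 0.0482495
  π_3·f_3 = 0.41 × 0.259401 = 0.106354
Marginal: 0.0698829 + 0.0482495 + 0.106354 = 0.224487
So the posterior for Subpopulation 3 is 0.106354 / 0.224487 ≈ 0.474.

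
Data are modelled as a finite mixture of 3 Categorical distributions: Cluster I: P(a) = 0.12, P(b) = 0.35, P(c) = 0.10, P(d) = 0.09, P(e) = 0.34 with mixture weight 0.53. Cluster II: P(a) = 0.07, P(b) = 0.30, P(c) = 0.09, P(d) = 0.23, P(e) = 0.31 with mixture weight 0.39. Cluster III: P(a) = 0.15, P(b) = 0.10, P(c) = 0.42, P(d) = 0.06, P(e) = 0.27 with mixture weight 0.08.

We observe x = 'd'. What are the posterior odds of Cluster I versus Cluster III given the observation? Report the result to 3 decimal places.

Posterior odds = (π_i f_i(x)) / (π_j f_j(x)); the normalising sum cancels.
Component likelihoods at x = 'd':
  f_I = 0.09
  f_II = 0.23
  f_III = 0.06
Odds = (0.53/0.08) × (0.09/0.06) = 6.625 × 1.5 ≈ 9.938

9.938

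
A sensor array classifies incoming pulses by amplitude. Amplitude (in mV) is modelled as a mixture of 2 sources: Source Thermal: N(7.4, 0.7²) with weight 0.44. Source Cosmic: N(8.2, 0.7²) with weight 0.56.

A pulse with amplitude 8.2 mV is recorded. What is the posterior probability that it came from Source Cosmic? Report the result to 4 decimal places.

0.7098

P(component k | x) = π_k·f_k(x) / marginal(x), where marginal(x) = Σ_j π_j·f_j(x).
Evaluate each component's likelihood at the observed value:
  p_Thermal = 0.296614
  p_Cosmic = 0.569918
Unnormalised posteriors:
  π_Thermal·p_Thermal = 0.44 × 0.296614 = 0.13051
  π_Cosmic·p_Cosmic = 0.56 × 0.569918 = 0.319154
Denominator: 0.13051 + 0.319154 = 0.449664
Responsibility of Source Cosmic: 0.319154 / 0.449664 ≈ 0.7098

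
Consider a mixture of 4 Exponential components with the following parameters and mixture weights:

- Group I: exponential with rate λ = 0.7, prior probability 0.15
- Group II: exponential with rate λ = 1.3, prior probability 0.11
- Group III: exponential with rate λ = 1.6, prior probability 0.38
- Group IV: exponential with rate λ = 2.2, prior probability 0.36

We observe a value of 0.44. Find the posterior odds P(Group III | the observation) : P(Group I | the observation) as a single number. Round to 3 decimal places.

3.897

Only the two components matter; the odds are (P(Z=i) f_i(x)) / (P(Z=j) f_j(x)).
Exponential densities:
  p_I = 0.514441
  p_II = 0.733714
  p_III = 0.791365
  p_IV = 0.835652
Posterior odds = (P(Z=III)·p_III) / (P(Z=I)·p_I) = (0.38·0.791365) / (0.15·0.514441) = 0.300719 / 0.0771661 ≈ 3.897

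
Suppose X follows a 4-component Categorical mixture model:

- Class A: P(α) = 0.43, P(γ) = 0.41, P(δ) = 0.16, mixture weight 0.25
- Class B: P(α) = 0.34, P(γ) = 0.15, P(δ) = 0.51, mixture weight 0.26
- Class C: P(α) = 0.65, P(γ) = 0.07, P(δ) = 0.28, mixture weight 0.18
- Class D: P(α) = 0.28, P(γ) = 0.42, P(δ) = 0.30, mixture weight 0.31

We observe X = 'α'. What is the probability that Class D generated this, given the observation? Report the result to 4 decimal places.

0.2172

P(component k | x) = w_k·f_k(x) / marginal(x), where marginal(x) = Σ_j w_j·f_j(x).
Component likelihoods at x = 'α':
  p_A = 0.43
  p_B = 0.34
  p_C = 0.65
  p_D = 0.28
Weight by the priors:
  w_A·p_A = 0.25 × 0.43 = 0.1075
  w_B·p_B = 0.26 × 0.34 = 0.0884
  w_C·p_C = 0.18 × 0.65 = 0.117
  w_D·p_D = 0.31 × 0.28 = 0.0868
Sum: 0.1075 + 0.0884 + 0.117 + 0.0868 = 0.3997
P(Class D | data) ≈ 0.2172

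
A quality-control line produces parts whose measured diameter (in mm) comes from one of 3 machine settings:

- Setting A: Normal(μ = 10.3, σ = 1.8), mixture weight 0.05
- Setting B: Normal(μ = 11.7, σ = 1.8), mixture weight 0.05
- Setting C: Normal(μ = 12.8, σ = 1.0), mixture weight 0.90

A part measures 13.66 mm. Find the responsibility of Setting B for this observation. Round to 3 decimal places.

The responsibility of component k is P(Z=k) f_k(x) divided by Σ_j P(Z=j) f_j(x).
Component likelihoods at x = 13.66 mm:
  p_A = 0.038815
  p_B = 0.12251
  p_C = 0.275618
Multiply by the mixture weights:
  P(Z=A)·p_A = 0.05 × 0.038815 = 0.00194075
  P(Z=B)·p_B = 0.05 × 0.12251 = 0.00612549
  P(Z=C)·p_C = 0.90 × 0.275618 = 0.248056
Evidence: 0.00194075 + 0.00612549 + 0.248056 = 0.256123
P(Setting B | x) = 0.00612549 / 0.256123 ≈ 0.024

0.024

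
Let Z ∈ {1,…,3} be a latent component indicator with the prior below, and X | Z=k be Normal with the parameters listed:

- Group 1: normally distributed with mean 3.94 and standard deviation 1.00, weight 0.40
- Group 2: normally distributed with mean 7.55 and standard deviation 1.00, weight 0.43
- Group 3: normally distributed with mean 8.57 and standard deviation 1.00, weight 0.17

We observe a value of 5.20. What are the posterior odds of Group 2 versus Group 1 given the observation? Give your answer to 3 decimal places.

0.150

Posterior odds = (P(Z=i) f_i(x)) / (P(Z=j) f_j(x)); the normalising sum cancels.
Evaluate each component's likelihood at the observed value:
  f_1 = 0.180371
  f_2 = 0.0252182
  f_3 = 0.00136393
Posterior odds = (P(Z=2)·f_2) / (P(Z=1)·f_1) = (0.43·0.0252182) / (0.40·0.180371) = 0.0108438 / 0.0721485 ≈ 0.150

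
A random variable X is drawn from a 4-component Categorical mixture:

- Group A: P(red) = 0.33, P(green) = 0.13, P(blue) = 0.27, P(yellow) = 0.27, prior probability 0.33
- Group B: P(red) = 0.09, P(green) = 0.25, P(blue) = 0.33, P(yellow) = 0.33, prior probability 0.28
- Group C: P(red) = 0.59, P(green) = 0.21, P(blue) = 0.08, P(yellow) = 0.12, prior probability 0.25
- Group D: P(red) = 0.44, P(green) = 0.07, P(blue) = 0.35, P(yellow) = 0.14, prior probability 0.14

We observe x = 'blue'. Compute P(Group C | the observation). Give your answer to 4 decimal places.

0.0798

The responsibility of component k is π_k f_k(x) divided by Σ_j π_j f_j(x).
Evaluate each component's likelihood at the observed value:
  f_A = P(blue | comp) = 0.27
  f_B = P(blue | comp) = 0.33
  f_C = P(blue | comp) = 0.08
  f_D = P(blue | comp) = 0.35
Weight by the priors:
  π_A·f_A = 0.33 × 0.27 = 0.0891
  π_B·f_B = 0.28 × 0.33 = 0.0924
  π_C·f_C = 0.25 × 0.08 = 0.02
  π_D·f_D = 0.14 × 0.35 = 0.049
Sum: 0.0891 + 0.0924 + 0.02 + 0.049 = 0.2505
Responsibility of Group C: 0.02 / 0.2505 ≈ 0.0798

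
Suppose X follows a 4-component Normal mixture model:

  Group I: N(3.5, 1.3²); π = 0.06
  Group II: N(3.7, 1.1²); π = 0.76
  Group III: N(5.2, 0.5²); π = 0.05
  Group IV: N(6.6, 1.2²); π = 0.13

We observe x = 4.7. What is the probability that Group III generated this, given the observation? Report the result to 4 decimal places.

0.1048

The responsibility of component k is P(Z=k) f_k(x) divided by Σ_j P(Z=j) f_j(x).
Evaluate each component's likelihood at the observed value:
  L_I = (1/(1.3·√(2π)))·exp(−(4.7−3.5)²/(2·1.3²)) = 0.306879·exp(-0.42604) = 0.20042
  L_II = (1/(1.1·√(2π)))·exp(−(4.7−3.7)²/(2·1.1²)) = 0.362675·exp(-0.41322) = 0.239915
  L_III = (1/(0.5·√(2π)))·exp(−(4.7−5.2)²/(2·0.5²)) = 0.797885·exp(-0.50000) = 0.483941
  L_IV = (1/(1.2·√(2π)))·exp(−(4.7−6.6)²/(2·1.2²)) = 0.332452·exp(-1.25347) = 0.0949189
Multiply by the mixture weights:
  P(Z=I)·L_I = 0.06 × 0.20042 = 0.0120252
  P(Z=II)·L_II = 0.76 × 0.239915 = 0.182335
  P(Z=III)·L_III = 0.05 × 0.483941 = 0.0241971
  P(Z=IV)·L_IV = 0.13 × 0.0949189 = 0.0123395
Normaliser: 0.0120252 + 0.182335 + 0.0241971 + 0.0123395 = 0.230897
So the posterior for Group III is 0.0241971 / 0.230897 ≈ 0.1048.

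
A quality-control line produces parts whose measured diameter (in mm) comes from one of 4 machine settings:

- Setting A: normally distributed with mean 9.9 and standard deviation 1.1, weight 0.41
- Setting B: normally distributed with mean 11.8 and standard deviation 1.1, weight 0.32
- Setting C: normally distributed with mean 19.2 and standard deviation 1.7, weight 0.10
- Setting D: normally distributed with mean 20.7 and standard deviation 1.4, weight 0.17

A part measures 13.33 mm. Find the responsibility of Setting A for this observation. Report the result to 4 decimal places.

0.0254

Apply Bayes' rule: the posterior for each component is proportional to its prior times its likelihood at x.
Component likelihoods at x = 13.33 mm:
  f_A = 0.00280661
  f_B = 0.137854
  f_C = 0.000604585
  f_D = 2.73555e-07
Unnormalised posteriors:
  π_A·f_A = 0.41 × 0.00280661 = 0.00115071
  π_B·f_B = 0.32 × 0.137854 = 0.0441132
  π_C·f_C = 0.10 × 0.000604585 = 6.04585e-05
  π_D·f_D = 0.17 × 2.73555e-07 = 4.65044e-08
Normaliser: 0.00115071 + 0.0441132 + 6.04585e-05 + 4.65044e-08 = 0.0453244
P(Setting A | 13.33 mm) ≈ 0.0254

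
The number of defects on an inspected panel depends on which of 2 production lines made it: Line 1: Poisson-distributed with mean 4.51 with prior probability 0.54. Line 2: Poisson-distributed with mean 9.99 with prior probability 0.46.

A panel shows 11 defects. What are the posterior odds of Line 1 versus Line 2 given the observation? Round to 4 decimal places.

0.0447

Since P(k|x) ∝ w_k f_k(x), the posterior odds are w_i f_i(x) / (w_j f_j(x)).
Component likelihoods at x = 11 defects:
  L_1 = 0.00432631
  L_2 = 0.113622
Odds = (0.54/0.46) × (0.00432631/0.113622) = 1.17391 × 0.0380764 ≈ 0.0447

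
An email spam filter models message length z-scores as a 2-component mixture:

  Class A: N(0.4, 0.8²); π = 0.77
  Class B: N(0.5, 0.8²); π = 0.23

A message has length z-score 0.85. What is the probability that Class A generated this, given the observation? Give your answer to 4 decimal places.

The responsibility of component k is π_k f_k(x) divided by Σ_j π_j f_j(x).
Normal densities:
  p_A = 0.425709
  p_B = 0.453165
Multiply by the mixture weights:
  π_A·p_A = 0.77 × 0.425709 = 0.327796
  π_B·p_B = 0.23 × 0.453165 = 0.104228
Denominator: 0.327796 + 0.104228 = 0.432024
P(Class A | the observation) ≈ 0.7587

0.7587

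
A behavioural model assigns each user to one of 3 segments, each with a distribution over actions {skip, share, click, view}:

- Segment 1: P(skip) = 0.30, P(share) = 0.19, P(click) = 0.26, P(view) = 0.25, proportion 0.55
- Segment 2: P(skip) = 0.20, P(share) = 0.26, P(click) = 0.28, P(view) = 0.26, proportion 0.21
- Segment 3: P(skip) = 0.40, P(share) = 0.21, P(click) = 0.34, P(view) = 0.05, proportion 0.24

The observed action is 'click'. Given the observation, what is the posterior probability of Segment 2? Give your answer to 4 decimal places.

Posterior ∝ prior × likelihood, so P(k | x) ∝ P(Z=k) f_k(x); normalise over all components.
Evaluate each component's likelihood at the observed value:
  p_1 = P(click | comp) = 0.26
  p_2 = P(click | comp) = 0.28
  p_3 = P(click | comp) = 0.34
Multiply by the mixture weights:
  P(Z=1)·p_1 = 0.55 × 0.26 = 0.143
  P(Z=2)·p_2 = 0.21 × 0.28 = 0.0588
  P(Z=3)·p_3 = 0.24 × 0.34 = 0.0816
Denominator: 0.143 + 0.0588 + 0.0816 = 0.2834
P(Segment 2 | the observation) ≈ 0.2075

0.2075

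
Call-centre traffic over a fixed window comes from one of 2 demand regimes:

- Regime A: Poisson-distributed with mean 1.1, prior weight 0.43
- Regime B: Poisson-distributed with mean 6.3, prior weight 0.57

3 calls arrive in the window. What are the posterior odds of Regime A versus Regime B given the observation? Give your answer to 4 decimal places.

Only the two components matter; the odds are (π_i f_i(x)) / (π_j f_j(x)).
Poisson probabilities:
  p_A = 0.0738419
  p_B = 0.0765271
0.031752 / 0.0436204 ≈ 0.7279

0.7279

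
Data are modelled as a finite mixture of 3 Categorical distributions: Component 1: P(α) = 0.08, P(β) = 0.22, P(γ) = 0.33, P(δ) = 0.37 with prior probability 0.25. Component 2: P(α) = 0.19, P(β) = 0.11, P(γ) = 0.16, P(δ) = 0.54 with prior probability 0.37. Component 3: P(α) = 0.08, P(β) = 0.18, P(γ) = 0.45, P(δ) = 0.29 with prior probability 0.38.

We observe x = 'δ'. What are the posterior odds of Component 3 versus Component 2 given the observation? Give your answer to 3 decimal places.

0.552

Only the two components matter; the odds are (π_i f_i(x)) / (π_j f_j(x)).
Component likelihoods at x = 'δ':
  L_1 = P(δ | comp) = 0.37
  L_2 = P(δ | comp) = 0.54
  L_3 = P(δ | comp) = 0.29
Odds = (0.38/0.37) × (0.29/0.54) = 1.02703 × 0.537037 ≈ 0.552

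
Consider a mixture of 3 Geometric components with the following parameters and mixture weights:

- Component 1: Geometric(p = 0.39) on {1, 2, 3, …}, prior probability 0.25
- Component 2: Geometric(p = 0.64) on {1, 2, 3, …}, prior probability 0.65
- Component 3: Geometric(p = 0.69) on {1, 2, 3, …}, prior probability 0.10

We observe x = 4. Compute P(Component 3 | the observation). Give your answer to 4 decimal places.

Apply Bayes' rule: the posterior for each component is proportional to its prior times its likelihood at x.
Geometric probabilities:
  p_1 = 0.0885226
  p_2 = 0.0298598
  p_3 = 0.0205558
Prior × likelihood for each component:
  π_1·p_1 = 0.25 × 0.0885226 = 0.0221306
  π_2·p_2 = 0.65 × 0.0298598 = 0.0194089
  π_3·p_3 = 0.10 × 0.0205558 = 0.00205558
Denominator: 0.0221306 + 0.0194089 + 0.00205558 = 0.0435951
P(Component 3 | the observation) = 0.00205558 / 0.0435951 ≈ 0.0472

0.0472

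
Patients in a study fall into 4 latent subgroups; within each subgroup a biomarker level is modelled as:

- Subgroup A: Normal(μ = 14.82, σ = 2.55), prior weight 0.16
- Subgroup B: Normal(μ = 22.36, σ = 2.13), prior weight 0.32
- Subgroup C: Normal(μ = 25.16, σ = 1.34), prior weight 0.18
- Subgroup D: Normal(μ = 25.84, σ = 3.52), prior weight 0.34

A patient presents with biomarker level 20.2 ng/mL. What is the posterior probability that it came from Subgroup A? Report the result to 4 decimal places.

By Bayes' theorem, P(k | x) = π_k f_k(x) / Σ_j π_j f_j(x).
Evaluate each component's likelihood at the observed value:
  L_A = (1/(2.55·√(2π)))·exp(−(20.2−14.82)²/(2·2.55²)) = 0.156448·exp(-2.22564) = 0.0168962
  L_B = (1/(2.13·√(2π)))·exp(−(20.2−22.36)²/(2·2.13²)) = 0.187297·exp(-0.51418) = 0.112001
  L_C = (1/(1.34·√(2π)))·exp(−(20.2−25.16)²/(2·1.34²)) = 0.297718·exp(-6.85052) = 0.000315254
  L_D = (1/(3.52·√(2π)))·exp(−(20.2−25.84)²/(2·3.52²)) = 0.113336·exp(-1.28364) = 0.0313971
Prior × likelihood for each component:
  π_A·L_A = 0.16 × 0.0168962 = 0.00270339
  π_B·L_B = 0.32 × 0.112001 = 0.0358404
  π_C·L_C = 0.18 × 0.000315254 = 5.67457e-05
  π_D·L_D = 0.34 × 0.0313971 = 0.010675
Denominator: 0.00270339 + 0.0358404 + 5.67457e-05 + 0.010675 = 0.0492756
P(Subgroup A | data) = 0.00270339 / 0.0492756 ≈ 0.0549

0.0549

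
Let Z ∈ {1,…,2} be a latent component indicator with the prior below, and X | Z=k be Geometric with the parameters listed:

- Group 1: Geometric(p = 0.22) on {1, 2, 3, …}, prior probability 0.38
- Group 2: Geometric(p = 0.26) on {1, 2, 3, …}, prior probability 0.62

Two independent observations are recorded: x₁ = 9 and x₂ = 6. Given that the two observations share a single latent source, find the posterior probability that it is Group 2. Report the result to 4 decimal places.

0.5348

Apply Bayes' rule: the posterior for each component is proportional to its prior times its likelihood at x.
Since both observations come from the same component, the likelihood for component k is f_k(x₁)·f_k(x₂).
  p_1 = [0.22·(1−0.22)^8 = 0.22·0.137011 = 0.0301425] × [0.0635178] = 0.00191459
  p_2 = [0.26·(1−0.26)^8 = 0.26·0.0899195 = 0.0233791] × [0.0576942] = 0.00134884
Weight by the priors:
  w_1·p_1 = 0.38 × 0.00191459 = 0.000727543
  w_2·p_2 = 0.62 × 0.00134884 = 0.000836278
Marginal: 0.000727543 + 0.000836278 = 0.00156382
Responsibility of Group 2: 0.000836278 / 0.00156382 ≈ 0.5348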